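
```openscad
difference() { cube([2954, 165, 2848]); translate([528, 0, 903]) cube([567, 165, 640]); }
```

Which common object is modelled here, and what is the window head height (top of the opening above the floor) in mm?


A wall with a window opening. The window head height is 1543 mm.

A wall with a rectangular opening subtracted — a window. Sill at z = 903, opening 640 mm tall, so the head is at 903 + 640 = 1543 mm.


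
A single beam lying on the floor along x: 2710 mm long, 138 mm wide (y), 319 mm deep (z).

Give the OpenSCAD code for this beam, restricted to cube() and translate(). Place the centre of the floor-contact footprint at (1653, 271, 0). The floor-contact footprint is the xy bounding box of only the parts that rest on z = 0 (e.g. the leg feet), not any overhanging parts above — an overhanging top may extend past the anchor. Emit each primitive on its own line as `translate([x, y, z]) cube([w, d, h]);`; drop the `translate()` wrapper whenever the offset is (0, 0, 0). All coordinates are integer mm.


translate([298, 202, 0]) cube([2710, 138, 319]);


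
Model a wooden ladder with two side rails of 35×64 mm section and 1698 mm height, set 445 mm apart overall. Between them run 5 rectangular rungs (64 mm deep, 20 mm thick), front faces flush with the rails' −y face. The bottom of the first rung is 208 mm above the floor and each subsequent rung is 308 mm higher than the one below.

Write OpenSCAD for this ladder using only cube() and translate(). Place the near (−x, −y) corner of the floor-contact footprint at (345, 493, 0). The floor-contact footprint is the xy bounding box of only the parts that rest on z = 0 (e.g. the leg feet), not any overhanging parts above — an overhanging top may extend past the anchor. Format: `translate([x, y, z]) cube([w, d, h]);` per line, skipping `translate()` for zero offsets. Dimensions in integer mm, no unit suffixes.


translate([345, 493, 0]) cube([35, 64, 1698]);
translate([755, 493, 0]) cube([35, 64, 1698]);
translate([380, 493, 208]) cube([375, 64, 20]);
translate([380, 493, 516]) cube([375, 64, 20]);
translate([380, 493, 824]) cube([375, 64, 20]);
translate([380, 493, 1132]) cube([375, 64, 20]);
translate([380, 493, 1440]) cube([375, 64, 20]);


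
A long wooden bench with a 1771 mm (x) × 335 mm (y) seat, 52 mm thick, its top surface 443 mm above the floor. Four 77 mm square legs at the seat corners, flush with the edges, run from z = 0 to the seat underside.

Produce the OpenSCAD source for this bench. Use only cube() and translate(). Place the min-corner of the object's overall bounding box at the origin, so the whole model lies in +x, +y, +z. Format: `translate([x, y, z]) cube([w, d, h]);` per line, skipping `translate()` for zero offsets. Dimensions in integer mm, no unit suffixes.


translate([0, 0, 391]) cube([1771, 335, 52]);
cube([77, 77, 391]);
translate([0, 258, 0]) cube([77, 77, 391]);
translate([1694, 0, 0]) cube([77, 77, 391]);
translate([1694, 258, 0]) cube([77, 77, 391]);


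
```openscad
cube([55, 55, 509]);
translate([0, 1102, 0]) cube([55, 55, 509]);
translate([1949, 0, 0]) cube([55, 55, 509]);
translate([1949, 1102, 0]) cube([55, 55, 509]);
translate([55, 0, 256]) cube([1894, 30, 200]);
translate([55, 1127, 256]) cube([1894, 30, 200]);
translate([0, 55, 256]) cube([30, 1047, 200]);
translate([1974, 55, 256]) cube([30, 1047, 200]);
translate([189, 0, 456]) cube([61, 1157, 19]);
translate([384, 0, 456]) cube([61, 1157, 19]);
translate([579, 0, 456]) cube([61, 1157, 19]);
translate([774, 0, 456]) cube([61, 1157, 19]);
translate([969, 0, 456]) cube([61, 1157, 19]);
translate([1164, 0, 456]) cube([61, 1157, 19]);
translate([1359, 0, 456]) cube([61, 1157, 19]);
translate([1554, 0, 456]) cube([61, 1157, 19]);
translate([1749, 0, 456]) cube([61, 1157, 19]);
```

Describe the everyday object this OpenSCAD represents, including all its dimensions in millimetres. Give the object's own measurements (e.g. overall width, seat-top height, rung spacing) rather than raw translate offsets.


A bed frame 2004 mm long (x) by 1157 mm wide (y). Four 55×55 mm corner posts, 509 mm tall, at the corners of the footprint. Four rails of 30 mm thickness and 200 mm height run between adjacent posts with their undersides at z = 256 mm, their outer faces flush with the outside of the frame (the two x-running rails run between the posts' inner faces; the two y-running rails run between the posts' inner faces). 9 slats, each 61 mm wide (x) and 19 mm thick, lie across the top of the two x-running rails, running the full 1157 mm width of the frame in y; along x they sit between the end posts with a 134 mm gap after the −x posts and between neighbouring slats, leaving 139 mm before the +x posts.


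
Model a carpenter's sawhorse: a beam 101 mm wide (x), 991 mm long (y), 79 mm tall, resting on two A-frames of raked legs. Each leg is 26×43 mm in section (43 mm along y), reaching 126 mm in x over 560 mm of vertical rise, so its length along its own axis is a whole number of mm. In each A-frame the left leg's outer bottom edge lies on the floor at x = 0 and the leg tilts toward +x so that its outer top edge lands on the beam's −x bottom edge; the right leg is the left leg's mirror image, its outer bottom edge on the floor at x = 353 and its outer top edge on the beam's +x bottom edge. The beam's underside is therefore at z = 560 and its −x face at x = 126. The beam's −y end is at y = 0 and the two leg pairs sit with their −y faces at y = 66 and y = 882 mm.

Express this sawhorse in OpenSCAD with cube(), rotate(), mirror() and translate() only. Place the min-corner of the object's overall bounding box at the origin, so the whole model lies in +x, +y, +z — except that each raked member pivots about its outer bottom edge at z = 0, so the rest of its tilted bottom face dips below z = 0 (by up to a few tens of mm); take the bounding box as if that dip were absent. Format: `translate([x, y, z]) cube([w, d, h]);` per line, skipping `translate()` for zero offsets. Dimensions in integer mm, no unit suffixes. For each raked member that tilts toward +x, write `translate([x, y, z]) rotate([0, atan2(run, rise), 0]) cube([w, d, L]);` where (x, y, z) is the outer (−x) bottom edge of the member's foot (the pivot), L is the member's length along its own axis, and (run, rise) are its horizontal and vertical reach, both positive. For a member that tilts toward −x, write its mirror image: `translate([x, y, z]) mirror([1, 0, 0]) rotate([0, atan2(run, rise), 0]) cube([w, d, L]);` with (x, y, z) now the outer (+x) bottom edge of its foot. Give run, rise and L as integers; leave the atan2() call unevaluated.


translate([126, 0, 560]) cube([101, 991, 79]);
translate([0, 66, 0]) rotate([0, atan2(126, 560), 0]) cube([26, 43, 574]);
translate([353, 66, 0]) mirror([1, 0, 0]) rotate([0, atan2(126, 560), 0]) cube([26, 43, 574]);
translate([0, 882, 0]) rotate([0, atan2(126, 560), 0]) cube([26, 43, 574]);
translate([353, 882, 0]) mirror([1, 0, 0]) rotate([0, atan2(126, 560), 0]) cube([26, 43, 574]);


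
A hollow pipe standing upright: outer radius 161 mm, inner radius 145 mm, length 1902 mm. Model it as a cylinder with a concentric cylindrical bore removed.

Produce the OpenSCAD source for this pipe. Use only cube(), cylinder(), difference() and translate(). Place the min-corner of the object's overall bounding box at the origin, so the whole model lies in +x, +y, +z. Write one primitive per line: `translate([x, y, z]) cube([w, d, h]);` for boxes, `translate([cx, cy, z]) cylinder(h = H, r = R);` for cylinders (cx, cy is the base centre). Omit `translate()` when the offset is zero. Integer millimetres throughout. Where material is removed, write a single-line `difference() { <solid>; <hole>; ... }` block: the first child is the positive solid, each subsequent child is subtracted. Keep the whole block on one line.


difference() { translate([161, 161, 0]) cylinder(h = 1902, r = 161); translate([161, 161, 0]) cylinder(h = 1902, r = 145); }


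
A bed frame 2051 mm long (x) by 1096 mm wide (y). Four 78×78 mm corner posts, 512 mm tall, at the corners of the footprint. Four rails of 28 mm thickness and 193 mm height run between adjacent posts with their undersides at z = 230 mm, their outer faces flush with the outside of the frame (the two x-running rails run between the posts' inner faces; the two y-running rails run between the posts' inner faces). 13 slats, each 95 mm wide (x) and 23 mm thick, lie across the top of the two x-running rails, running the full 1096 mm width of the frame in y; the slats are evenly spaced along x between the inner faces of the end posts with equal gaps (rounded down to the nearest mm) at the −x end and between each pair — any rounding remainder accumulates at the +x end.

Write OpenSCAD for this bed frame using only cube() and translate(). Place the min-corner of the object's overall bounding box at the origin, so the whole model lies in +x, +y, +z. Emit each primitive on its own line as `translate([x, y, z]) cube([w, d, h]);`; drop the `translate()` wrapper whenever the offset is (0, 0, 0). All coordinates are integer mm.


cube([78, 78, 512]);
translate([0, 1018, 0]) cube([78, 78, 512]);
translate([1973, 0, 0]) cube([78, 78, 512]);
translate([1973, 1018, 0]) cube([78, 78, 512]);
translate([78, 0, 230]) cube([1895, 28, 193]);
translate([78, 1068, 230]) cube([1895, 28, 193]);
translate([0, 78, 230]) cube([28, 940, 193]);
translate([2023, 78, 230]) cube([28, 940, 193]);
translate([125, 0, 423]) cube([95, 1096, 23]);
translate([267, 0, 423]) cube([95, 1096, 23]);
translate([409, 0, 423]) cube([95, 1096, 23]);
translate([551, 0, 423]) cube([95, 1096, 23]);
translate([693, 0, 423]) cube([95, 1096, 23]);
translate([835, 0, 423]) cube([95, 1096, 23]);
translate([977, 0, 423]) cube([95, 1096, 23]);
translate([1119, 0, 423]) cube([95, 1096, 23]);
translate([1261, 0, 423]) cube([95, 1096, 23]);
translate([1403, 0, 423]) cube([95, 1096, 23]);
translate([1545, 0, 423]) cube([95, 1096, 23]);
translate([1687, 0, 423]) cube([95, 1096, 23]);
translate([1829, 0, 423]) cube([95, 1096, 23]);


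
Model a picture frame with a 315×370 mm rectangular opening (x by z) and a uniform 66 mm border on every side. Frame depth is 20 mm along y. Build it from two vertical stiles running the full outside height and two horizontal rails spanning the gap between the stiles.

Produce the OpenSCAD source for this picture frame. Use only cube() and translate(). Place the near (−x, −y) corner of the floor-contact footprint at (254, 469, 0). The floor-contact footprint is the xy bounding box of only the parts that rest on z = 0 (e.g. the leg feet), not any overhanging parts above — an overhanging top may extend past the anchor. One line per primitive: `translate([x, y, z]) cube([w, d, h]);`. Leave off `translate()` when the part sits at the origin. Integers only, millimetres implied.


translate([254, 469, 0]) cube([66, 20, 502]);
translate([635, 469, 0]) cube([66, 20, 502]);
translate([320, 469, 0]) cube([315, 20, 66]);
translate([320, 469, 436]) cube([315, 20, 66]);


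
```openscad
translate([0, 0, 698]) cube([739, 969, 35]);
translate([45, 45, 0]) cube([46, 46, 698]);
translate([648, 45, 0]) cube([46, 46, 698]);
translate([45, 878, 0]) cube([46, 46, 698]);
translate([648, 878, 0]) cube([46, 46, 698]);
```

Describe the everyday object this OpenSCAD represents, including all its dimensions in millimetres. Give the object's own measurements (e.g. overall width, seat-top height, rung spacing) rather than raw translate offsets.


A rectangular dining table. The top is 739×969×35 mm with its upper surface at z = 733 mm. It stands on four 46×46 mm square legs, each inset 45 mm from the nearest pair of top edges, running from the floor to the underside of the top.


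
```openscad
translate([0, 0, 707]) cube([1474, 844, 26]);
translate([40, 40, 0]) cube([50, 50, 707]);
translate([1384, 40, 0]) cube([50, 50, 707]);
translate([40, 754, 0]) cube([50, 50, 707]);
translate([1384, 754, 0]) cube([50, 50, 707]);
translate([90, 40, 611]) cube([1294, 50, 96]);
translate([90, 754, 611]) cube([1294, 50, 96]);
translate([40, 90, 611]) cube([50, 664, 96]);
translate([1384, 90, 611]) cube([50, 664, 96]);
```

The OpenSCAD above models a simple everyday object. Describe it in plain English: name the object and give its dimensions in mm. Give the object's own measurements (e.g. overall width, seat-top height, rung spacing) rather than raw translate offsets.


A table: top 1474 mm (x) × 844 mm (y), 26 mm thick, upper face at z = 733 mm, on four 50×50 mm square legs, each inset 40 mm from the nearest pair of top edges from z = 0 to the bottom of the top. Four apron rails, 50 mm thick and 96 mm tall, run between adjacent legs with their top edges flush with the underside of the top and their outer faces flush with the legs' outer faces.


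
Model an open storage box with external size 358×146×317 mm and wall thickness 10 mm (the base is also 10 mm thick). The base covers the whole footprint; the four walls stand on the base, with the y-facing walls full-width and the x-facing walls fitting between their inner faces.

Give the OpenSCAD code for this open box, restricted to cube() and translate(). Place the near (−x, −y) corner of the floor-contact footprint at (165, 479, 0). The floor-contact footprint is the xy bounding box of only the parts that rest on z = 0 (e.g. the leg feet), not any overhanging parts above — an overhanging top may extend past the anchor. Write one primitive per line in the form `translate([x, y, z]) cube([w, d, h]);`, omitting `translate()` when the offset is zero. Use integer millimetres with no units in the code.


translate([165, 479, 0]) cube([358, 146, 10]);
translate([165, 479, 10]) cube([358, 10, 307]);
translate([165, 615, 10]) cube([358, 10, 307]);
translate([165, 489, 10]) cube([10, 126, 307]);
translate([513, 489, 10]) cube([10, 126, 307]);


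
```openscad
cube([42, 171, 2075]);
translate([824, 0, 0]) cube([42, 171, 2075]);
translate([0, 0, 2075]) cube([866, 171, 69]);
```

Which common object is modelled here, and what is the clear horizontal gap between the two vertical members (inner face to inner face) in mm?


A door frame. The clear opening width is 782 mm.

Two 2075 mm tall posts with a header on top — a door frame. The left jamb is 42 mm wide at x = 0; the right jamb starts at x = 824. The clear opening is 824 − 42 = 782 mm.


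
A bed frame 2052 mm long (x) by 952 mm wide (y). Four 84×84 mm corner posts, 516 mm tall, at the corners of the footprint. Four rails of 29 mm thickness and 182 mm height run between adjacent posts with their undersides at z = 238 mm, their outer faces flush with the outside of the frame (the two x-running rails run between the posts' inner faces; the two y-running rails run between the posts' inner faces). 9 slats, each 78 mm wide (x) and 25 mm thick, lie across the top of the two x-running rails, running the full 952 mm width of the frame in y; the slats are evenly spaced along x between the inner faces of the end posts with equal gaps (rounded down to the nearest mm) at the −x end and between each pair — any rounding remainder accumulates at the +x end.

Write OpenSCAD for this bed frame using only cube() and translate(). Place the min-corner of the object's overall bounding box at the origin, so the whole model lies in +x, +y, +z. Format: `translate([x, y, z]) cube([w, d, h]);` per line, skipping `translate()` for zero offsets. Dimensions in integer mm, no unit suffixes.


cube([84, 84, 516]);
translate([0, 868, 0]) cube([84, 84, 516]);
translate([1968, 0, 0]) cube([84, 84, 516]);
translate([1968, 868, 0]) cube([84, 84, 516]);
translate([84, 0, 238]) cube([1884, 29, 182]);
translate([84, 923, 238]) cube([1884, 29, 182]);
translate([0, 84, 238]) cube([29, 784, 182]);
translate([2023, 84, 238]) cube([29, 784, 182]);
translate([202, 0, 420]) cube([78, 952, 25]);
translate([398, 0, 420]) cube([78, 952, 25]);
translate([594, 0, 420]) cube([78, 952, 25]);
translate([790, 0, 420]) cube([78, 952, 25]);
translate([986, 0, 420]) cube([78, 952, 25]);
translate([1182, 0, 420]) cube([78, 952, 25]);
translate([1378, 0, 420]) cube([78, 952, 25]);
translate([1574, 0, 420]) cube([78, 952, 25]);
translate([1770, 0, 420]) cube([78, 952, 25]);


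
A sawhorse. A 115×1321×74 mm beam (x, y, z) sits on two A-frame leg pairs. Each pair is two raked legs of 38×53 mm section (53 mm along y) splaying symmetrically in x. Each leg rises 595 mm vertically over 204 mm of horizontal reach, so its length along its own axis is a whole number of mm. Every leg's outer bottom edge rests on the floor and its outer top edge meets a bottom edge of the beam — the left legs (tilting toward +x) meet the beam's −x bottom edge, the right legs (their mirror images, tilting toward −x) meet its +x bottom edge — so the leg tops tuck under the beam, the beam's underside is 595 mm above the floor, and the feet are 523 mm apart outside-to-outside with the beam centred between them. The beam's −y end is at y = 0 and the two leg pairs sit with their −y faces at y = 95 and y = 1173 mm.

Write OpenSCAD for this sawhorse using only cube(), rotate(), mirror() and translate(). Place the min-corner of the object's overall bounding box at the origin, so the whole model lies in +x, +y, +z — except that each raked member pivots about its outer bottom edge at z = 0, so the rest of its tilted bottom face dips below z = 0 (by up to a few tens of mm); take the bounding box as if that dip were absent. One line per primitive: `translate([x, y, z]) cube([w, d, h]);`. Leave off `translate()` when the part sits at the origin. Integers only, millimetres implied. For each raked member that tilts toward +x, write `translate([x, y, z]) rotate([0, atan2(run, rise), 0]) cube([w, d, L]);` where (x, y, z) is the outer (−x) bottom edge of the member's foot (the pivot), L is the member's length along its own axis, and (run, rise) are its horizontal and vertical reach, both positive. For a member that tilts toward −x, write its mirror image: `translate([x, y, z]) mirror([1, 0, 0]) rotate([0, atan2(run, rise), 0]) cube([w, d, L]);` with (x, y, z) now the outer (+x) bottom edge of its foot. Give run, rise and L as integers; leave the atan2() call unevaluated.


translate([204, 0, 595]) cube([115, 1321, 74]);
translate([0, 95, 0]) rotate([0, atan2(204, 595), 0]) cube([38, 53, 629]);
translate([523, 95, 0]) mirror([1, 0, 0]) rotate([0, atan2(204, 595), 0]) cube([38, 53, 629]);
translate([0, 1173, 0]) rotate([0, atan2(204, 595), 0]) cube([38, 53, 629]);
translate([523, 1173, 0]) mirror([1, 0, 0]) rotate([0, atan2(204, 595), 0]) cube([38, 53, 629]);


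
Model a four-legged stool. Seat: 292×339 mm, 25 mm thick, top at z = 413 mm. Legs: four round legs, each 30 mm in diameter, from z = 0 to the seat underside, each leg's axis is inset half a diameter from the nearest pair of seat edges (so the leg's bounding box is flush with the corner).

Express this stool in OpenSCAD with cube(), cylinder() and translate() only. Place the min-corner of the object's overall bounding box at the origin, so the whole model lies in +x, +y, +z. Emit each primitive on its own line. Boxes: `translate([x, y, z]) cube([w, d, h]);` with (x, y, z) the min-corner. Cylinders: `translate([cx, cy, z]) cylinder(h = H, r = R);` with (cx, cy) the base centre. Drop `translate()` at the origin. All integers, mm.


translate([0, 0, 388]) cube([292, 339, 25]);
translate([15, 15, 0]) cylinder(h = 388, r = 15);
translate([277, 15, 0]) cylinder(h = 388, r = 15);
translate([15, 324, 0]) cylinder(h = 388, r = 15);
translate([277, 324, 0]) cylinder(h = 388, r = 15);


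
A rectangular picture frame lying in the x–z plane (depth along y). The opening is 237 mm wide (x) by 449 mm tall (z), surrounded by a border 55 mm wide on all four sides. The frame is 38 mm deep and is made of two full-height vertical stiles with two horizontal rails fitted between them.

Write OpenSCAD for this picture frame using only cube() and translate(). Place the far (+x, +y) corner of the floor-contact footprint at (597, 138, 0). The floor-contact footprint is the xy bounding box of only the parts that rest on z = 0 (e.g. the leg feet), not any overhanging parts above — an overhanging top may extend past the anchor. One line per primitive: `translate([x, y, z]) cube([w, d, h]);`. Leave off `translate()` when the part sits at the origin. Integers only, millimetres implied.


translate([250, 100, 0]) cube([55, 38, 559]);
translate([542, 100, 0]) cube([55, 38, 559]);
translate([305, 100, 0]) cube([237, 38, 55]);
translate([305, 100, 504]) cube([237, 38, 55]);


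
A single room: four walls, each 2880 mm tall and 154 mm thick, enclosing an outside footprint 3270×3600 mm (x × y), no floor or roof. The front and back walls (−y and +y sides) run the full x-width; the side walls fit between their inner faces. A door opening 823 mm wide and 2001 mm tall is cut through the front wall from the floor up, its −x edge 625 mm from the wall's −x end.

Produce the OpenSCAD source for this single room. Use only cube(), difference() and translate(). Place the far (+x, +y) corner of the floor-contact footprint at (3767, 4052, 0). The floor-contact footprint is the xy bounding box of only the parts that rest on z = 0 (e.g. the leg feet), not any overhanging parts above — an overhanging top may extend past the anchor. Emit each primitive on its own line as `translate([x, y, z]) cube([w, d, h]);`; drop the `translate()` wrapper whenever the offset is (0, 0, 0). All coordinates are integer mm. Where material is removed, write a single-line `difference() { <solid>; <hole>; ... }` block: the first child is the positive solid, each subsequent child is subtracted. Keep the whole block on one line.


difference() { translate([497, 452, 0]) cube([3270, 154, 2880]); translate([1122, 452, 0]) cube([823, 154, 2001]); }
translate([497, 3898, 0]) cube([3270, 154, 2880]);
translate([497, 606, 0]) cube([154, 3292, 2880]);
translate([3613, 606, 0]) cube([154, 3292, 2880]);


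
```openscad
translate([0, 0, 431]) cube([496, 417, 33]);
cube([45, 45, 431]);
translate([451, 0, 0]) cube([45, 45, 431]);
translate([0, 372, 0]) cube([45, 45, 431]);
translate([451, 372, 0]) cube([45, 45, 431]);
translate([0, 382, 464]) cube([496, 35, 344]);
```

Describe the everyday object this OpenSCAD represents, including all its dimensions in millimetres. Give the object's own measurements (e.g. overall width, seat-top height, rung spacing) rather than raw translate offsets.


A chair. The seat is a 496×417×33 mm slab with its top at z = 464 mm, on four 45×45 mm corner legs (flush with the seat edges, standing on z = 0). A flat backrest 35 mm thick, 344 mm tall, spans the full seat width and rises from the seat top along its +y edge, rear face flush with the rear of the seat.


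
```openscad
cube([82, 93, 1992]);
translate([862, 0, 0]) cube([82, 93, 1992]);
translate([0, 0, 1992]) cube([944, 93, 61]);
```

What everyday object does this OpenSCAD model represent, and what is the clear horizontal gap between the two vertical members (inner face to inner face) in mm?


A door frame. The clear opening width is 780 mm.

Two 1992 mm tall posts with a header on top — a door frame. The left jamb is 82 mm wide at x = 0; the right jamb starts at x = 862. The clear opening is 862 − 82 = 780 mm.


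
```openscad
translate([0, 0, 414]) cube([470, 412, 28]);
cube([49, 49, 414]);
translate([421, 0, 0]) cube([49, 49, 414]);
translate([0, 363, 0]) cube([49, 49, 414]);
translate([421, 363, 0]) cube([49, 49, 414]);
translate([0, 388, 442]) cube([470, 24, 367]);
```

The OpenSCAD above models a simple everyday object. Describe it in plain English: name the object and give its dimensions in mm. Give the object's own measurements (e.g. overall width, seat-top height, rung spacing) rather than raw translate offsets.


A chair. The seat is a 470×412×28 mm slab with its top at z = 442 mm, on four 49×49 mm corner legs (flush with the seat edges, standing on z = 0). A flat backrest 24 mm thick, 367 mm tall, spans the full seat width and rises from the seat top along its +y edge, rear face flush with the rear of the seat.


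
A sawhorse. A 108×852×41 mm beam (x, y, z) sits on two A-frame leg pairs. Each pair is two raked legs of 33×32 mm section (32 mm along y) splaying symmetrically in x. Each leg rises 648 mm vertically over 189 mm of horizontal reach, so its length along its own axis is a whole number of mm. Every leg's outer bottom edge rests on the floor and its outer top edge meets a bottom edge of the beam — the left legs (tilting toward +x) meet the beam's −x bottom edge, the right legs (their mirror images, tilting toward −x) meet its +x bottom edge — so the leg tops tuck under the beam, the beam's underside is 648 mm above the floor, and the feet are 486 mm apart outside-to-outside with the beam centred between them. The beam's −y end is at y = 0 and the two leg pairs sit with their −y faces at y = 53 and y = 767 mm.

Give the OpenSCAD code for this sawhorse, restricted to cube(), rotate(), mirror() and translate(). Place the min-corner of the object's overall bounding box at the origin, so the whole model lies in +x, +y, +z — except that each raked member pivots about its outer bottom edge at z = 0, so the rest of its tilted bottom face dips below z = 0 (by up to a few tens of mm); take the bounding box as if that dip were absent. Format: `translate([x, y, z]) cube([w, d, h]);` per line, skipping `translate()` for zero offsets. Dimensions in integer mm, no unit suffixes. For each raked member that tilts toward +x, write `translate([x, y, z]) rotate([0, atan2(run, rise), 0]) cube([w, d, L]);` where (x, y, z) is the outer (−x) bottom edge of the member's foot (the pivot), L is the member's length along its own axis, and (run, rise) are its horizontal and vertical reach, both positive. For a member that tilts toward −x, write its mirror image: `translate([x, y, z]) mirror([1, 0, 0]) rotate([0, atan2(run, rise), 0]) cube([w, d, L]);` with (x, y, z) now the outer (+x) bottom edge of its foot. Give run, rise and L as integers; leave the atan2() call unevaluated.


translate([189, 0, 648]) cube([108, 852, 41]);
translate([0, 53, 0]) rotate([0, atan2(189, 648), 0]) cube([33, 32, 675]);
translate([486, 53, 0]) mirror([1, 0, 0]) rotate([0, atan2(189, 648), 0]) cube([33, 32, 675]);
translate([0, 767, 0]) rotate([0, atan2(189, 648), 0]) cube([33, 32, 675]);
translate([486, 767, 0]) mirror([1, 0, 0]) rotate([0, atan2(189, 648), 0]) cube([33, 32, 675]);


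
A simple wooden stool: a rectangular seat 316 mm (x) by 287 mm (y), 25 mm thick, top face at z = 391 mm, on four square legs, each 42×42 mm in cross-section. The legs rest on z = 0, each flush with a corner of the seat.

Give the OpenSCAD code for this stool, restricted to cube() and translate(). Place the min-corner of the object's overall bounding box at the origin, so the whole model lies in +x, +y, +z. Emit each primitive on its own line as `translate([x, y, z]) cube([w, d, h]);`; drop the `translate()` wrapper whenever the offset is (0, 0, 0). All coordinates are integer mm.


translate([0, 0, 366]) cube([316, 287, 25]);
cube([42, 42, 366]);
translate([274, 0, 0]) cube([42, 42, 366]);
translate([0, 245, 0]) cube([42, 42, 366]);
translate([274, 245, 0]) cube([42, 42, 366]);


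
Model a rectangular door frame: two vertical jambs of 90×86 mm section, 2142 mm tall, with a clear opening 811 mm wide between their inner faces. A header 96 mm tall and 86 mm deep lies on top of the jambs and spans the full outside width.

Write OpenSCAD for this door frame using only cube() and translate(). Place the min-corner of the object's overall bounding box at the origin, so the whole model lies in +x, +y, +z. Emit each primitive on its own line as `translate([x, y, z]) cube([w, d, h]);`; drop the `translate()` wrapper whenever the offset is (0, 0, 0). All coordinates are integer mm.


cube([90, 86, 2142]);
translate([901, 0, 0]) cube([90, 86, 2142]);
translate([0, 0, 2142]) cube([991, 86, 96]);


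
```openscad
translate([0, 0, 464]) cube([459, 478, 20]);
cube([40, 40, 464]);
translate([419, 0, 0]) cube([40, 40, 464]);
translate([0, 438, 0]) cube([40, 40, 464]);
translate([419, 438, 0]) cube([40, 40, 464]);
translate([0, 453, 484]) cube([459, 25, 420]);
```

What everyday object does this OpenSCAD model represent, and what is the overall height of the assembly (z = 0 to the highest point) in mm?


A chair. The overall height is 904 mm.

A slab on four corner posts with a tall panel at the back — a chair. The seat slab sits at z = 464 with thickness 20, and the 420 mm backrest starts at the seat top, so the overall height is 464 + 20 + 420 = 904 mm.


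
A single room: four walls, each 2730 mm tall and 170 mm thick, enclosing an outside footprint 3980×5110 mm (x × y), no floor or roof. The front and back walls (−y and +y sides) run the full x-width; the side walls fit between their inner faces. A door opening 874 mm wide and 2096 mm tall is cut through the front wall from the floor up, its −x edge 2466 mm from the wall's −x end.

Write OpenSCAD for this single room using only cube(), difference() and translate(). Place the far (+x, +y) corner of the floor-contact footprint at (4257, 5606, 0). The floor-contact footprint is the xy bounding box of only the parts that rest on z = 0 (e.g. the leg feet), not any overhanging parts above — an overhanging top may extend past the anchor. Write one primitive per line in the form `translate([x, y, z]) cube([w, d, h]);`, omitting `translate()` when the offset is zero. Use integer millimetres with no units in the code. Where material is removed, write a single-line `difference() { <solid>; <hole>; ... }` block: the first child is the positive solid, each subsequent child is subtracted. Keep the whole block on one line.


difference() { translate([277, 496, 0]) cube([3980, 170, 2730]); translate([2743, 496, 0]) cube([874, 170, 2096]); }
translate([277, 5436, 0]) cube([3980, 170, 2730]);
translate([277, 666, 0]) cube([170, 4770, 2730]);
translate([4087, 666, 0]) cube([170, 4770, 2730]);


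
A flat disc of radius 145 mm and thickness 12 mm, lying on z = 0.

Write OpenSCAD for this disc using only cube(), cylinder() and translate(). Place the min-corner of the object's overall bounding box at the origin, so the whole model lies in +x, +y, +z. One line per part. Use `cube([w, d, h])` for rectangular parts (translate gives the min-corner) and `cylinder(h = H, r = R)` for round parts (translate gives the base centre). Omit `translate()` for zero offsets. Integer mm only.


translate([145, 145, 0]) cylinder(h = 12, r = 145);


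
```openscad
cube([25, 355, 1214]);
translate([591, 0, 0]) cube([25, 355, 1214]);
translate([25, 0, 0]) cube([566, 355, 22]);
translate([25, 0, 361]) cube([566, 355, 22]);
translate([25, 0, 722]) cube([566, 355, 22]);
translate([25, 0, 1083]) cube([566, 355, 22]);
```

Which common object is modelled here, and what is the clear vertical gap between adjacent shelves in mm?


A bookshelf. The clear shelf gap is 339 mm.

Two tall side panels with 4 horizontal boards between them — a bookshelf. The first two shelf undersides are at z = 0 and z = 361; with shelf thickness 22, the clear gap is 361 − 0 − 22 = 339 mm.


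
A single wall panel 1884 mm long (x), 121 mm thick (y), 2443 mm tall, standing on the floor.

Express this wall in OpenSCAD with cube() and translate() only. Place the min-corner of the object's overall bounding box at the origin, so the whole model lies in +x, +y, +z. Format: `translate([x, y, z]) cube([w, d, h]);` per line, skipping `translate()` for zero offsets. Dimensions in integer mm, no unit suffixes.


cube([1884, 121, 2443]);


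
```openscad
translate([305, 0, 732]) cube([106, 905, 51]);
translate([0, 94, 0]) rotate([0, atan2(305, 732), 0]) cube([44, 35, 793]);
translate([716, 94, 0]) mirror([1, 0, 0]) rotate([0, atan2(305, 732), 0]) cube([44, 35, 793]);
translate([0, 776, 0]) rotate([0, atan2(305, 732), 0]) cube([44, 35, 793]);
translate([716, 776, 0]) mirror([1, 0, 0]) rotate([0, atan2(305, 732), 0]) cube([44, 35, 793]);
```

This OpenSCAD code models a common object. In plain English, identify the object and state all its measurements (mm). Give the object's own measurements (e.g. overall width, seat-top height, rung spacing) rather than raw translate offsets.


A sawhorse. A 106×905×51 mm beam (x, y, z) sits on two A-frame leg pairs. Each pair is two raked legs of 44×35 mm section (35 mm along y) splaying symmetrically in x. Each leg rises 732 mm vertically over 305 mm of horizontal reach and is 793 mm long along its own axis. Every leg's outer bottom edge rests on the floor and its outer top edge meets a bottom edge of the beam — the left legs (tilting toward +x) meet the beam's −x bottom edge, the right legs (their mirror images, tilting toward −x) meet its +x bottom edge — so the leg tops tuck under the beam, the beam's underside is 732 mm above the floor, and the feet are 716 mm apart outside-to-outside with the beam centred between them. The two leg pairs are set in 94 mm from either end of the beam.


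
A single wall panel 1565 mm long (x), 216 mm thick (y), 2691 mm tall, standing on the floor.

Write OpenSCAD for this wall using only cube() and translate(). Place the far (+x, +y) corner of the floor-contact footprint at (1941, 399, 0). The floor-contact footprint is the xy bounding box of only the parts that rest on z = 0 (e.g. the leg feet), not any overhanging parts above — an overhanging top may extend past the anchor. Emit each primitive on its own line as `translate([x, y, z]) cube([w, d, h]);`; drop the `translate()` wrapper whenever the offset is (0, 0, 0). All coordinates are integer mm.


translate([376, 183, 0]) cube([1565, 216, 2691]);


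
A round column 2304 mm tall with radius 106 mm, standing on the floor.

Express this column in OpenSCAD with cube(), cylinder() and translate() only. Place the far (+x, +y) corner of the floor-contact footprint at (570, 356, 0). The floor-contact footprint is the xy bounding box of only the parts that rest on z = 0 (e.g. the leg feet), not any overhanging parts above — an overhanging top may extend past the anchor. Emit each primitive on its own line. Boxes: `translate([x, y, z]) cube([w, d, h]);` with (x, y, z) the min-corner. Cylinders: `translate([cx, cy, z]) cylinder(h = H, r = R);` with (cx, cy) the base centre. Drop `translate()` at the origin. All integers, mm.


translate([464, 250, 0]) cylinder(h = 2304, r = 106);


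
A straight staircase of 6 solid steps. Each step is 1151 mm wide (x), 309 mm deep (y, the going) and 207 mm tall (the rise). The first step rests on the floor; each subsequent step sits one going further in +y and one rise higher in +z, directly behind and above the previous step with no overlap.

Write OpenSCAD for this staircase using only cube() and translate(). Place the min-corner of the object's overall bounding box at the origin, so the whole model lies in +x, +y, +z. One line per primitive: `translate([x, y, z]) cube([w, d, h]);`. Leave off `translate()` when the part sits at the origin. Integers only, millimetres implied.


cube([1151, 309, 207]);
translate([0, 309, 207]) cube([1151, 309, 207]);
translate([0, 618, 414]) cube([1151, 309, 207]);
translate([0, 927, 621]) cube([1151, 309, 207]);
translate([0, 1236, 828]) cube([1151, 309, 207]);
translate([0, 1545, 1035]) cube([1151, 309, 207]);


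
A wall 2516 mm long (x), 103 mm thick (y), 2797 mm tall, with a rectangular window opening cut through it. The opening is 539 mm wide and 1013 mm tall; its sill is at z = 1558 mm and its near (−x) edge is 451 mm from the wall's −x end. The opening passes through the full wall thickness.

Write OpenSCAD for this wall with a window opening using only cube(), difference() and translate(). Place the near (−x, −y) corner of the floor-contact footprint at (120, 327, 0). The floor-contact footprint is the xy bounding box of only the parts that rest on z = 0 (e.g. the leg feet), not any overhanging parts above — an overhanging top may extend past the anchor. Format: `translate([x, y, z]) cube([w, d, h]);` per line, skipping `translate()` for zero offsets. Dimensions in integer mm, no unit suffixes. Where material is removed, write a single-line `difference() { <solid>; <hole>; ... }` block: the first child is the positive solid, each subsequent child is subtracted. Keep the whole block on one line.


difference() { translate([120, 327, 0]) cube([2516, 103, 2797]); translate([571, 327, 1558]) cube([539, 103, 1013]); }


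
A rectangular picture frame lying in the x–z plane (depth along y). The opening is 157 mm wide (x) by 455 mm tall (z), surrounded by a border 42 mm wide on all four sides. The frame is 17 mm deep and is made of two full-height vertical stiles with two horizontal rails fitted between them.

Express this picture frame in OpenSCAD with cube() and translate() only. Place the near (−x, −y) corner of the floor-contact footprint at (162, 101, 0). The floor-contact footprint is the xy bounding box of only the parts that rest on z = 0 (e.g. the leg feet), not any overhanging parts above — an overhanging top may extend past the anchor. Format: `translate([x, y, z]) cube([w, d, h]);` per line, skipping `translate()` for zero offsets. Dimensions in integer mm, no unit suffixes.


translate([162, 101, 0]) cube([42, 17, 539]);
translate([361, 101, 0]) cube([42, 17, 539]);
translate([204, 101, 0]) cube([157, 17, 42]);
translate([204, 101, 497]) cube([157, 17, 42]);


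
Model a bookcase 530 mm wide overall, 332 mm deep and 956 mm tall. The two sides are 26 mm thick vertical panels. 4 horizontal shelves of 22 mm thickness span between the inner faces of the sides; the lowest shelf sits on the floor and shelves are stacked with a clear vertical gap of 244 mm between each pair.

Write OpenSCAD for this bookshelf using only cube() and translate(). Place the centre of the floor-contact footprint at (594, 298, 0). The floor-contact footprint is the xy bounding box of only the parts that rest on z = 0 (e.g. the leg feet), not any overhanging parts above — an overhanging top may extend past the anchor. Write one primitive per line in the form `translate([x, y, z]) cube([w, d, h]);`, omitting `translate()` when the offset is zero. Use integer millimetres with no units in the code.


translate([329, 132, 0]) cube([26, 332, 956]);
translate([833, 132, 0]) cube([26, 332, 956]);
translate([355, 132, 0]) cube([478, 332, 22]);
translate([355, 132, 266]) cube([478, 332, 22]);
translate([355, 132, 532]) cube([478, 332, 22]);
translate([355, 132, 798]) cube([478, 332, 22]);


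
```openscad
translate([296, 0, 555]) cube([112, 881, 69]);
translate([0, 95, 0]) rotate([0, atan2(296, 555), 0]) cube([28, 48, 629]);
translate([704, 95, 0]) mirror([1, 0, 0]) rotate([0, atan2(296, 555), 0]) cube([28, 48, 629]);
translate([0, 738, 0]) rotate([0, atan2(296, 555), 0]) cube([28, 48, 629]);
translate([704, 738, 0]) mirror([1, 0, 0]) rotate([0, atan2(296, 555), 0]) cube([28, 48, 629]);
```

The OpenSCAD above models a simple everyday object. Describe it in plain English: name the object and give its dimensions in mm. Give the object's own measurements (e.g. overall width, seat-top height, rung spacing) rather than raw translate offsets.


A sawhorse. A 112×881×69 mm beam (x, y, z) sits on two A-frame leg pairs. Each pair is two raked legs of 28×48 mm section (48 mm along y) splaying symmetrically in x. Each leg rises 555 mm vertically over 296 mm of horizontal reach and is 629 mm long along its own axis. Every leg's outer bottom edge rests on the floor and its outer top edge meets a bottom edge of the beam — the left legs (tilting toward +x) meet the beam's −x bottom edge, the right legs (their mirror images, tilting toward −x) meet its +x bottom edge — so the leg tops tuck under the beam, the beam's underside is 555 mm above the floor, and the feet are 704 mm apart outside-to-outside with the beam centred between them. The two leg pairs are set in 95 mm from either end of the beam.


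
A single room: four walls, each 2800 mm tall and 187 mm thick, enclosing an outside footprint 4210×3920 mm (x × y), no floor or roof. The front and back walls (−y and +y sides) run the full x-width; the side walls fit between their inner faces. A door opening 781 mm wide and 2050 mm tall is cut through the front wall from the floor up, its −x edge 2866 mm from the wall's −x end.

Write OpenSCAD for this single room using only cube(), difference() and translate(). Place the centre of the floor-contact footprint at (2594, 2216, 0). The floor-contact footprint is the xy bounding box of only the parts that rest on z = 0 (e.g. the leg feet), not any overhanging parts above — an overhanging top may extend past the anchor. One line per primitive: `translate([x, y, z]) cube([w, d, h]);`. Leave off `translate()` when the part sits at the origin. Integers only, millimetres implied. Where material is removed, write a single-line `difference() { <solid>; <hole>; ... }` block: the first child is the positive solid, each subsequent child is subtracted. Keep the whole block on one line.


difference() { translate([489, 256, 0]) cube([4210, 187, 2800]); translate([3355, 256, 0]) cube([781, 187, 2050]); }
translate([489, 3989, 0]) cube([4210, 187, 2800]);
translate([489, 443, 0]) cube([187, 3546, 2800]);
translate([4512, 443, 0]) cube([187, 3546, 2800]);
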